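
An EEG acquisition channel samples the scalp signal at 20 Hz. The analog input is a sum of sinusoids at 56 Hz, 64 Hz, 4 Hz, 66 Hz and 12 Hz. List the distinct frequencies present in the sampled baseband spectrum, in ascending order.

4 Hz, 6 Hz, 8 Hz

fs/2 = 10 Hz.
56 Hz mod fs = 16 Hz.
16 Hz > fs/2 = 10 Hz, folds to fs − 16 Hz = 4 Hz.
64 Hz mod fs = 4 Hz.
4 Hz ≤ fs/2 = 10 Hz, appears at 4 Hz.
4 Hz ≤ fs/2 = 10 Hz, passes unchanged.
66 Hz mod fs = 6 Hz.
6 Hz ≤ fs/2 = 10 Hz, appears at 6 Hz.
12 Hz > fs/2 = 10 Hz, folds to fs − 12 Hz = 8 Hz.
Distinct values: {4 Hz, 6 Hz, 8 Hz}.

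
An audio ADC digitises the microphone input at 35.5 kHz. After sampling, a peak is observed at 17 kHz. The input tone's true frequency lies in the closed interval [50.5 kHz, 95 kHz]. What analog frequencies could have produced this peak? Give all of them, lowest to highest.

52.5 kHz, 54 kHz, 88 kHz, 89.5 kHz

Frequencies that alias to 17 kHz are k·fs ± 17 kHz for integer k ≥ 0.
k=0: 17 kHz.
k=1: 18.5 kHz, 52.5 kHz.
k=2: 54 kHz, 88 kHz.
k=3: 89.5 kHz, 123.5 kHz.
k=4: 125 kHz, 159 kHz.
Within [50.5 kHz, 95 kHz]: 52.5 kHz, 54 kHz, 88 kHz, 89.5 kHz.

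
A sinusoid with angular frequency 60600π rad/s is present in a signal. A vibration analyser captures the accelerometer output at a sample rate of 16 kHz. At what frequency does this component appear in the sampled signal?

ω = 60600π rad/s → f = ω/(2π) = 30300 Hz = 30.3 kHz.
30.3 kHz mod fs = 14.3 kHz.
14.3 kHz > fs/2 = 8 kHz, folds to fs − 14.3 kHz = 1.7 kHz.

1.7 kHz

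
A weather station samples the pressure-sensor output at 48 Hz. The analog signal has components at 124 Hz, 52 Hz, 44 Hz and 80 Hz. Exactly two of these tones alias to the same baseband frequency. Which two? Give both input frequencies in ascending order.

fs/2 = 24 Hz.
124 Hz mod fs = 28 Hz.
28 Hz > fs/2 = 24 Hz, folds to fs − 28 Hz = 20 Hz.
52 Hz mod fs = 4 Hz.
4 Hz ≤ fs/2 = 24 Hz, appears at 4 Hz.
44 Hz > fs/2 = 24 Hz, folds to fs − 44 Hz = 4 Hz.
80 Hz mod fs = 32 Hz.
32 Hz > fs/2 = 24 Hz, folds to fs − 32 Hz = 16 Hz.
44 Hz and 52 Hz both map to 4 Hz.

44 Hz, 52 Hz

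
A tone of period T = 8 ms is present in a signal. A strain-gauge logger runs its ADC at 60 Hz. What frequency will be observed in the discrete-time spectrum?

T = 8 ms → f = 1/T = 125 Hz.
125 Hz mod fs = 5 Hz.
5 Hz ≤ fs/2 = 30 Hz, appears at 5 Hz.

5 Hz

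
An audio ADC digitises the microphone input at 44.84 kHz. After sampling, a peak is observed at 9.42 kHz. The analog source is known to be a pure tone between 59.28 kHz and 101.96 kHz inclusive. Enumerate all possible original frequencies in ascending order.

80.26 kHz, 99.1 kHz

Frequencies that alias to 9.42 kHz are k·fs ± 9.42 kHz for integer k ≥ 0.
k=0: 9.42 kHz.
k=1: 35.42 kHz, 54.26 kHz.
k=2: 80.26 kHz, 99.1 kHz.
k=3: 125.1 kHz, 143.94 kHz.
Within [59.28 kHz, 101.96 kHz]: 80.26 kHz, 99.1 kHz.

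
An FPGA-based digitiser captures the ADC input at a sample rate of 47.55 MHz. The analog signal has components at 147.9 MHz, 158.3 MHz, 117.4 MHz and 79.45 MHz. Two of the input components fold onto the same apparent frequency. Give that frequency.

15.65 MHz

fs/2 = 23.775 MHz.
147.9 MHz mod fs = 5.25 MHz.
5.25 MHz ≤ fs/2 = 23.775 MHz, appears at 5.25 MHz.
158.3 MHz mod fs = 15.65 MHz.
15.65 MHz ≤ fs/2 = 23.775 MHz, appears at 15.65 MHz.
117.4 MHz mod fs = 22.3 MHz.
22.3 MHz ≤ fs/2 = 23.775 MHz, appears at 22.3 MHz.
79.45 MHz mod fs = 31.9 MHz.
31.9 MHz > fs/2 = 23.775 MHz, folds to fs − 31.9 MHz = 15.65 MHz.
79.45 MHz and 158.3 MHz both map to 15.65 MHz.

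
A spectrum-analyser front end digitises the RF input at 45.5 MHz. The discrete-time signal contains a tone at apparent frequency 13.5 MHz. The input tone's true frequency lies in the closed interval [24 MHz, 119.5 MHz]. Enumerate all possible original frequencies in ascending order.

Frequencies that alias to 13.5 MHz are k·fs ± 13.5 MHz for integer k ≥ 0.
k=0: 13.5 MHz.
k=1: 32 MHz, 59 MHz.
k=2: 77.5 MHz, 104.5 MHz.
k=3: 123 MHz, 150 MHz.
Within [24 MHz, 119.5 MHz]: 32 MHz, 59 MHz, 77.5 MHz, 104.5 MHz.

32 MHz, 59 MHz, 77.5 MHz, 104.5 MHz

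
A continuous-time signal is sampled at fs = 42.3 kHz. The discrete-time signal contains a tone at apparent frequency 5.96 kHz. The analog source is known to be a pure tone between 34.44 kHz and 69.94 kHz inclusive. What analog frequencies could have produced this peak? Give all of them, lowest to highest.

Frequencies that alias to 5.96 kHz are k·fs ± 5.96 kHz for integer k ≥ 0.
k=0: 5.96 kHz.
k=1: 36.34 kHz, 48.26 kHz.
k=2: 78.64 kHz, 90.56 kHz.
Within [34.44 kHz, 69.94 kHz]: 36.34 kHz, 48.26 kHz.

36.34 kHz, 48.26 kHz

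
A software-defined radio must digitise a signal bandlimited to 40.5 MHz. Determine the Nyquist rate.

Nyquist rate = 2 × 40.5 MHz = 81 MHz.

81 MHz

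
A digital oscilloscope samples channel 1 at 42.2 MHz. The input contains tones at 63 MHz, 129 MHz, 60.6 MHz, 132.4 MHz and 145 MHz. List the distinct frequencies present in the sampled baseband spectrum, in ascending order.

2.4 MHz, 5.8 MHz, 18.4 MHz, 20.8 MHz

fs/2 = 21.1 MHz.
63 MHz mod fs = 20.8 MHz.
20.8 MHz ≤ fs/2 = 21.1 MHz, appears at 20.8 MHz.
129 MHz mod fs = 2.4 MHz.
2.4 MHz ≤ fs/2 = 21.1 MHz, appears at 2.4 MHz.
60.6 MHz mod fs = 18.4 MHz.
18.4 MHz ≤ fs/2 = 21.1 MHz, appears at 18.4 MHz.
132.4 MHz mod fs = 5.8 MHz.
5.8 MHz ≤ fs/2 = 21.1 MHz, appears at 5.8 MHz.
145 MHz mod fs = 18.4 MHz.
18.4 MHz ≤ fs/2 = 21.1 MHz, appears at 18.4 MHz.
Distinct values: {2.4 MHz, 5.8 MHz, 18.4 MHz, 20.8 MHz}.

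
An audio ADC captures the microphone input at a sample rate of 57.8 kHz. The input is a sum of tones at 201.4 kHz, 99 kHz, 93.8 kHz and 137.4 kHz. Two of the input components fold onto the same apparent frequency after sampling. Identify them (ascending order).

93.8 kHz, 137.4 kHz

fs/2 = 28.9 kHz.
201.4 kHz mod fs = 28 kHz.
28 kHz ≤ fs/2 = 28.9 kHz, appears at 28 kHz.
99 kHz mod fs = 41.2 kHz.
41.2 kHz > fs/2 = 28.9 kHz, folds to fs − 41.2 kHz = 16.6 kHz.
93.8 kHz mod fs = 36 kHz.
36 kHz > fs/2 = 28.9 kHz, folds to fs − 36 kHz = 21.8 kHz.
137.4 kHz mod fs = 21.8 kHz.
21.8 kHz ≤ fs/2 = 28.9 kHz, appears at 21.8 kHz.
93.8 kHz and 137.4 kHz both map to 21.8 kHz.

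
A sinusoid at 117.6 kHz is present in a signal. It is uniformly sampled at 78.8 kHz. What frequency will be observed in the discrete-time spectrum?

117.6 kHz mod fs = 38.8 kHz.
38.8 kHz ≤ fs/2 = 39.4 kHz, appears at 38.8 kHz.

38.8 kHz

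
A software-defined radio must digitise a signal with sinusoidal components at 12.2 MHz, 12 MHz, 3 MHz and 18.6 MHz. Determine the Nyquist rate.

37.2 MHz

Highest-frequency component: 18.6 MHz.
Nyquist rate = 2 × 18.6 MHz = 37.2 MHz.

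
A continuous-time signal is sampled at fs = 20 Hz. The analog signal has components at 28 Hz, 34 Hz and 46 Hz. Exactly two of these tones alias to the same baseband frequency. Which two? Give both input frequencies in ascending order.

fs/2 = 10 Hz.
28 Hz mod fs = 8 Hz.
8 Hz ≤ fs/2 = 10 Hz, appears at 8 Hz.
34 Hz mod fs = 14 Hz.
14 Hz > fs/2 = 10 Hz, folds to fs − 14 Hz = 6 Hz.
46 Hz mod fs = 6 Hz.
6 Hz ≤ fs/2 = 10 Hz, appears at 6 Hz.
34 Hz and 46 Hz both map to 6 Hz.

34 Hz, 46 Hz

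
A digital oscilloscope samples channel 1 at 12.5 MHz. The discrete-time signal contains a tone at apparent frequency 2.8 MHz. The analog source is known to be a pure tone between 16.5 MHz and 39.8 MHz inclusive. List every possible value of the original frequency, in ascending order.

Frequencies that alias to 2.8 MHz are k·fs ± 2.8 MHz for integer k ≥ 0.
k=0: 2.8 MHz.
k=1: 9.7 MHz, 15.3 MHz.
k=2: 22.2 MHz, 27.8 MHz.
k=3: 34.7 MHz, 40.3 MHz.
k=4: 47.2 MHz, 52.8 MHz.
Within [16.5 MHz, 39.8 MHz]: 22.2 MHz, 27.8 MHz, 34.7 MHz.

22.2 MHz, 27.8 MHz, 34.7 MHz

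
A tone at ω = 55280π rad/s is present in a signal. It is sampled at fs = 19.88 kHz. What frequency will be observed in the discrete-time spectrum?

7.76 kHz

ω = 55280π rad/s → f = ω/(2π) = 27640 Hz = 27.64 kHz.
27.64 kHz mod fs = 7.76 kHz.
7.76 kHz ≤ fs/2 = 9.94 kHz, appears at 7.76 kHz.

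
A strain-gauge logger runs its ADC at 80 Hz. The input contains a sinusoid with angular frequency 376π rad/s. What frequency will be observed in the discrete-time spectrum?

28 Hz

ω = 376π rad/s → f = ω/(2π) = 188 Hz.
188 Hz mod fs = 28 Hz.
28 Hz ≤ fs/2 = 40 Hz, appears at 28 Hz.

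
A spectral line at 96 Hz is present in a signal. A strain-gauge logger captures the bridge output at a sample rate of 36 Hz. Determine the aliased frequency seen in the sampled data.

12 Hz

96 Hz mod fs = 24 Hz.
24 Hz > fs/2 = 18 Hz, folds to fs − 24 Hz = 12 Hz.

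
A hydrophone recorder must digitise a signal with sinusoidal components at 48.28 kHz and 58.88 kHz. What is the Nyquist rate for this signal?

Highest-frequency component: 58.88 kHz.
Nyquist rate = 2 × 58.88 kHz = 117.76 kHz.

117.76 kHz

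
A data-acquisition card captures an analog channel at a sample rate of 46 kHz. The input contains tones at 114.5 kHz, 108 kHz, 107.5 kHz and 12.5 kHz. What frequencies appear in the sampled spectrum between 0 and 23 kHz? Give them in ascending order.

12.5 kHz, 15.5 kHz, 16 kHz, 22.5 kHz

fs/2 = 23 kHz.
114.5 kHz mod fs = 22.5 kHz.
22.5 kHz ≤ fs/2 = 23 kHz, appears at 22.5 kHz.
108 kHz mod fs = 16 kHz.
16 kHz ≤ fs/2 = 23 kHz, appears at 16 kHz.
107.5 kHz mod fs = 15.5 kHz.
15.5 kHz ≤ fs/2 = 23 kHz, appears at 15.5 kHz.
12.5 kHz ≤ fs/2 = 23 kHz, passes unchanged.
Distinct values: {12.5 kHz, 15.5 kHz, 16 kHz, 22.5 kHz}.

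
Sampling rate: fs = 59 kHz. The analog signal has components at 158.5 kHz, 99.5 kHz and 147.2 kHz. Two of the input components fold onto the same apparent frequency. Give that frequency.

fs/2 = 29.5 kHz.
158.5 kHz mod fs = 40.5 kHz.
40.5 kHz > fs/2 = 29.5 kHz, folds to fs − 40.5 kHz = 18.5 kHz.
99.5 kHz mod fs = 40.5 kHz.
40.5 kHz > fs/2 = 29.5 kHz, folds to fs − 40.5 kHz = 18.5 kHz.
147.2 kHz mod fs = 29.2 kHz.
29.2 kHz ≤ fs/2 = 29.5 kHz, appears at 29.2 kHz.
99.5 kHz and 158.5 kHz both map to 18.5 kHz.

18.5 kHz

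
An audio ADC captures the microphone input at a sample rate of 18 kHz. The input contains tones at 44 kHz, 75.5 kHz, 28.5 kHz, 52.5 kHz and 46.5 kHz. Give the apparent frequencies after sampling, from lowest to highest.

fs/2 = 9 kHz.
44 kHz mod fs = 8 kHz.
8 kHz ≤ fs/2 = 9 kHz, appears at 8 kHz.
75.5 kHz mod fs = 3.5 kHz.
3.5 kHz ≤ fs/2 = 9 kHz, appears at 3.5 kHz.
28.5 kHz mod fs = 10.5 kHz.
10.5 kHz > fs/2 = 9 kHz, folds to fs − 10.5 kHz = 7.5 kHz.
52.5 kHz mod fs = 16.5 kHz.
16.5 kHz > fs/2 = 9 kHz, folds to fs − 16.5 kHz = 1.5 kHz.
46.5 kHz mod fs = 10.5 kHz.
10.5 kHz > fs/2 = 9 kHz, folds to fs − 10.5 kHz = 7.5 kHz.
Distinct values: {1.5 kHz, 3.5 kHz, 7.5 kHz, 8 kHz}.

1.5 kHz, 3.5 kHz, 7.5 kHz, 8 kHz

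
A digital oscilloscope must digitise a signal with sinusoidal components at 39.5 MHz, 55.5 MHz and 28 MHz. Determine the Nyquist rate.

Highest-frequency component: 55.5 MHz.
Nyquist rate = 2 × 55.5 MHz = 111 MHz.

111 MHz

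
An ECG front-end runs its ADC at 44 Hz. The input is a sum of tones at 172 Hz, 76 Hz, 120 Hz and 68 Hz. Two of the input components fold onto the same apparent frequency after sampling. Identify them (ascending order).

fs/2 = 22 Hz.
172 Hz mod fs = 40 Hz.
40 Hz > fs/2 = 22 Hz, folds to fs − 40 Hz = 4 Hz.
76 Hz mod fs = 32 Hz.
32 Hz > fs/2 = 22 Hz, folds to fs − 32 Hz = 12 Hz.
120 Hz mod fs = 32 Hz.
32 Hz > fs/2 = 22 Hz, folds to fs − 32 Hz = 12 Hz.
68 Hz mod fs = 24 Hz.
24 Hz > fs/2 = 22 Hz, folds to fs − 24 Hz = 20 Hz.
76 Hz and 120 Hz both map to 12 Hz.

76 Hz, 120 Hz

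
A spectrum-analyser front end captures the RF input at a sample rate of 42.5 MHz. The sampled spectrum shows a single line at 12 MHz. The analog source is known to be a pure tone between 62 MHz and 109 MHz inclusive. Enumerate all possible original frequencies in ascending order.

73 MHz, 97 MHz

Frequencies that alias to 12 MHz are k·fs ± 12 MHz for integer k ≥ 0.
k=0: 12 MHz.
k=1: 30.5 MHz, 54.5 MHz.
k=2: 73 MHz, 97 MHz.
k=3: 115.5 MHz, 139.5 MHz.
Within [62 MHz, 109 MHz]: 73 MHz, 97 MHz.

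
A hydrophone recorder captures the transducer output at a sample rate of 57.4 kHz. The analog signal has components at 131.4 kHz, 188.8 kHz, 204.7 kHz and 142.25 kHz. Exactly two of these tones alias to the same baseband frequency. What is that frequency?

fs/2 = 28.7 kHz.
131.4 kHz mod fs = 16.6 kHz.
16.6 kHz ≤ fs/2 = 28.7 kHz, appears at 16.6 kHz.
188.8 kHz mod fs = 16.6 kHz.
16.6 kHz ≤ fs/2 = 28.7 kHz, appears at 16.6 kHz.
204.7 kHz mod fs = 32.5 kHz.
32.5 kHz > fs/2 = 28.7 kHz, folds to fs − 32.5 kHz = 24.9 kHz.
142.25 kHz mod fs = 27.45 kHz.
27.45 kHz ≤ fs/2 = 28.7 kHz, appears at 27.45 kHz.
131.4 kHz and 188.8 kHz both map to 16.6 kHz.

16.6 kHz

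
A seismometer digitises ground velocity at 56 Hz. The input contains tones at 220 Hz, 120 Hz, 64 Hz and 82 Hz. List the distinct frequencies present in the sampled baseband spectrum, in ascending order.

fs/2 = 28 Hz.
220 Hz mod fs = 52 Hz.
52 Hz > fs/2 = 28 Hz, folds to fs − 52 Hz = 4 Hz.
120 Hz mod fs = 8 Hz.
8 Hz ≤ fs/2 = 28 Hz, appears at 8 Hz.
64 Hz mod fs = 8 Hz.
8 Hz ≤ fs/2 = 28 Hz, appears at 8 Hz.
82 Hz mod fs = 26 Hz.
26 Hz ≤ fs/2 = 28 Hz, appears at 26 Hz.
Distinct values: {4 Hz, 8 Hz, 26 Hz}.

4 Hz, 8 Hz, 26 Hz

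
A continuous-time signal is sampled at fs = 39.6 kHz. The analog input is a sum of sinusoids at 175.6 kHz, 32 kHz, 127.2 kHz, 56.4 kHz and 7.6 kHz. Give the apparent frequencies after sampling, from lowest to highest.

7.6 kHz, 8.4 kHz, 16.8 kHz, 17.2 kHz

fs/2 = 19.8 kHz.
175.6 kHz mod fs = 17.2 kHz.
17.2 kHz ≤ fs/2 = 19.8 kHz, appears at 17.2 kHz.
32 kHz > fs/2 = 19.8 kHz, folds to fs − 32 kHz = 7.6 kHz.
127.2 kHz mod fs = 8.4 kHz.
8.4 kHz ≤ fs/2 = 19.8 kHz, appears at 8.4 kHz.
56.4 kHz mod fs = 16.8 kHz.
16.8 kHz ≤ fs/2 = 19.8 kHz, appears at 16.8 kHz.
7.6 kHz ≤ fs/2 = 19.8 kHz, passes unchanged.
Distinct values: {7.6 kHz, 8.4 kHz, 16.8 kHz, 17.2 kHz}.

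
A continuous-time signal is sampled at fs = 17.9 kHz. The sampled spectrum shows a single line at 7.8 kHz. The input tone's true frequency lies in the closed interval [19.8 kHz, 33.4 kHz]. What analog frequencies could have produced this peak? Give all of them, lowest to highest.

25.7 kHz, 28 kHz

Frequencies that alias to 7.8 kHz are k·fs ± 7.8 kHz for integer k ≥ 0.
k=0: 7.8 kHz.
k=1: 10.1 kHz, 25.7 kHz.
k=2: 28 kHz, 43.6 kHz.
k=3: 45.9 kHz, 61.5 kHz.
Within [19.8 kHz, 33.4 kHz]: 25.7 kHz, 28 kHz.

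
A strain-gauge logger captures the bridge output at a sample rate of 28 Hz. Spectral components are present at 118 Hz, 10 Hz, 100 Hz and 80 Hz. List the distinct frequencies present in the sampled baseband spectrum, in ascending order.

4 Hz, 6 Hz, 10 Hz, 12 Hz

fs/2 = 14 Hz.
118 Hz mod fs = 6 Hz.
6 Hz ≤ fs/2 = 14 Hz, appears at 6 Hz.
10 Hz ≤ fs/2 = 14 Hz, passes unchanged.
100 Hz mod fs = 16 Hz.
16 Hz > fs/2 = 14 Hz, folds to fs − 16 Hz = 12 Hz.
80 Hz mod fs = 24 Hz.
24 Hz > fs/2 = 14 Hz, folds to fs − 24 Hz = 4 Hz.
Distinct values: {4 Hz, 6 Hz, 10 Hz, 12 Hz}.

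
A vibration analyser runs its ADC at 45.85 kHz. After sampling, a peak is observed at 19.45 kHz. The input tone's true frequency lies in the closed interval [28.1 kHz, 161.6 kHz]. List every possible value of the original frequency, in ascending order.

Frequencies that alias to 19.45 kHz are k·fs ± 19.45 kHz for integer k ≥ 0.
k=0: 19.45 kHz.
k=1: 26.4 kHz, 65.3 kHz.
k=2: 72.25 kHz, 111.15 kHz.
k=3: 118.1 kHz, 157 kHz.
k=4: 163.95 kHz, 202.85 kHz.
Within [28.1 kHz, 161.6 kHz]: 65.3 kHz, 72.25 kHz, 111.15 kHz, 118.1 kHz, 157 kHz.

65.3 kHz, 72.25 kHz, 111.15 kHz, 118.1 kHz, 157 kHz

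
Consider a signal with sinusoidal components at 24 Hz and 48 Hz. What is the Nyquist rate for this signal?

96 Hz

Highest-frequency component: 48 Hz.
Nyquist rate = 2 × 48 Hz = 96 Hz.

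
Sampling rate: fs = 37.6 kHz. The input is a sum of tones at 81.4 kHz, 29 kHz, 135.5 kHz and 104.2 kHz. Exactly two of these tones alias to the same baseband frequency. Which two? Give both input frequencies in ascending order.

29 kHz, 104.2 kHz

fs/2 = 18.8 kHz.
81.4 kHz mod fs = 6.2 kHz.
6.2 kHz ≤ fs/2 = 18.8 kHz, appears at 6.2 kHz.
29 kHz > fs/2 = 18.8 kHz, folds to fs − 29 kHz = 8.6 kHz.
135.5 kHz mod fs = 22.7 kHz.
22.7 kHz > fs/2 = 18.8 kHz, folds to fs − 22.7 kHz = 14.9 kHz.
104.2 kHz mod fs = 29 kHz.
29 kHz > fs/2 = 18.8 kHz, folds to fs − 29 kHz = 8.6 kHz.
29 kHz and 104.2 kHz both map to 8.6 kHz.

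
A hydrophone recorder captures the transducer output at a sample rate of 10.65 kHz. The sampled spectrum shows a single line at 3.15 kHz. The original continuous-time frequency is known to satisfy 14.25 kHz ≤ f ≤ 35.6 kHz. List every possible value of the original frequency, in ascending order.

Frequencies that alias to 3.15 kHz are k·fs ± 3.15 kHz for integer k ≥ 0.
k=0: 3.15 kHz.
k=1: 7.5 kHz, 13.8 kHz.
k=2: 18.15 kHz, 24.45 kHz.
k=3: 28.8 kHz, 35.1 kHz.
k=4: 39.45 kHz, 45.75 kHz.
Within [14.25 kHz, 35.6 kHz]: 18.15 kHz, 24.45 kHz, 28.8 kHz, 35.1 kHz.

18.15 kHz, 24.45 kHz, 28.8 kHz, 35.1 kHz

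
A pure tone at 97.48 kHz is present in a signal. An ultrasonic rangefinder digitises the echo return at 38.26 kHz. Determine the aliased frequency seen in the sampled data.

97.48 kHz mod fs = 20.96 kHz.
20.96 kHz > fs/2 = 19.13 kHz, folds to fs − 20.96 kHz = 17.3 kHz.

17.3 kHz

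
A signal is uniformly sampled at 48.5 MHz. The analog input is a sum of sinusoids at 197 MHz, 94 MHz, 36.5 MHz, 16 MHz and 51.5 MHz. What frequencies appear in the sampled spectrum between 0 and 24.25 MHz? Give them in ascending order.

fs/2 = 24.25 MHz.
197 MHz mod fs = 3 MHz.
3 MHz ≤ fs/2 = 24.25 MHz, appears at 3 MHz.
94 MHz mod fs = 45.5 MHz.
45.5 MHz > fs/2 = 24.25 MHz, folds to fs − 45.5 MHz = 3 MHz.
36.5 MHz > fs/2 = 24.25 MHz, folds to fs − 36.5 MHz = 12 MHz.
16 MHz ≤ fs/2 = 24.25 MHz, passes unchanged.
51.5 MHz mod fs = 3 MHz.
3 MHz ≤ fs/2 = 24.25 MHz, appears at 3 MHz.
Distinct values: {3 MHz, 12 MHz, 16 MHz}.

3 MHz, 12 MHz, 16 MHz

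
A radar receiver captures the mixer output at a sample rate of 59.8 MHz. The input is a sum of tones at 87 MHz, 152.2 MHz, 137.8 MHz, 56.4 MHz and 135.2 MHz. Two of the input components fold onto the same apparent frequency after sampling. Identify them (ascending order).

fs/2 = 29.9 MHz.
87 MHz mod fs = 27.2 MHz.
27.2 MHz ≤ fs/2 = 29.9 MHz, appears at 27.2 MHz.
152.2 MHz mod fs = 32.6 MHz.
32.6 MHz > fs/2 = 29.9 MHz, folds to fs − 32.6 MHz = 27.2 MHz.
137.8 MHz mod fs = 18.2 MHz.
18.2 MHz ≤ fs/2 = 29.9 MHz, appears at 18.2 MHz.
56.4 MHz > fs/2 = 29.9 MHz, folds to fs − 56.4 MHz = 3.4 MHz.
135.2 MHz mod fs = 15.6 MHz.
15.6 MHz ≤ fs/2 = 29.9 MHz, appears at 15.6 MHz.
87 MHz and 152.2 MHz both map to 27.2 MHz.

87 MHz, 152.2 MHz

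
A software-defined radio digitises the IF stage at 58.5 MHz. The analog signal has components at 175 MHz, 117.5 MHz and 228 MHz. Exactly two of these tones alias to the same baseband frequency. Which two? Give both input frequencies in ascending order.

117.5 MHz, 175 MHz

fs/2 = 29.25 MHz.
175 MHz mod fs = 58 MHz.
58 MHz > fs/2 = 29.25 MHz, folds to fs − 58 MHz = 0.5 MHz.
117.5 MHz mod fs = 0.5 MHz.
0.5 MHz ≤ fs/2 = 29.25 MHz, appears at 0.5 MHz.
228 MHz mod fs = 52.5 MHz.
52.5 MHz > fs/2 = 29.25 MHz, folds to fs − 52.5 MHz = 6 MHz.
117.5 MHz and 175 MHz both map to 0.5 MHz.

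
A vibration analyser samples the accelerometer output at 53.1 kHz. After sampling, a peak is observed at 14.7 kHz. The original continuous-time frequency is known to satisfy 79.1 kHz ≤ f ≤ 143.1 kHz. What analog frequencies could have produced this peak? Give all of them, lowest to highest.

Frequencies that alias to 14.7 kHz are k·fs ± 14.7 kHz for integer k ≥ 0.
k=0: 14.7 kHz.
k=1: 38.4 kHz, 67.8 kHz.
k=2: 91.5 kHz, 120.9 kHz.
k=3: 144.6 kHz, 174 kHz.
Within [79.1 kHz, 143.1 kHz]: 91.5 kHz, 120.9 kHz.

91.5 kHz, 120.9 kHz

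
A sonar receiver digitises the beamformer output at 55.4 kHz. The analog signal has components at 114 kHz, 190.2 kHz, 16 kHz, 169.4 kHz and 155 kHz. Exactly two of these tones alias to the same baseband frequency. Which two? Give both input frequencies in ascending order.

fs/2 = 27.7 kHz.
114 kHz mod fs = 3.2 kHz.
3.2 kHz ≤ fs/2 = 27.7 kHz, appears at 3.2 kHz.
190.2 kHz mod fs = 24 kHz.
24 kHz ≤ fs/2 = 27.7 kHz, appears at 24 kHz.
16 kHz ≤ fs/2 = 27.7 kHz, passes unchanged.
169.4 kHz mod fs = 3.2 kHz.
3.2 kHz ≤ fs/2 = 27.7 kHz, appears at 3.2 kHz.
155 kHz mod fs = 44.2 kHz.
44.2 kHz > fs/2 = 27.7 kHz, folds to fs − 44.2 kHz = 11.2 kHz.
114 kHz and 169.4 kHz both map to 3.2 kHz.

114 kHz, 169.4 kHz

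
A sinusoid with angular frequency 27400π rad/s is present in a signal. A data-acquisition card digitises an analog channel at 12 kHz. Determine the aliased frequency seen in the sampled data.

1.7 kHz

ω = 27400π rad/s → f = ω/(2π) = 13700 Hz = 13.7 kHz.
13.7 kHz mod fs = 1.7 kHz.
1.7 kHz ≤ fs/2 = 6 kHz, appears at 1.7 kHz.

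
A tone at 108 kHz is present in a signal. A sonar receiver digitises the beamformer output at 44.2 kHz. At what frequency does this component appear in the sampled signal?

108 kHz mod fs = 19.6 kHz.
19.6 kHz ≤ fs/2 = 22.1 kHz, appears at 19.6 kHz.

19.6 kHz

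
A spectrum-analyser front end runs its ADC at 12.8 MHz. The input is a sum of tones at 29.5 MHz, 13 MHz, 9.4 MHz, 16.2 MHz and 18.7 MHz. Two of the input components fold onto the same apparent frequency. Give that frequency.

fs/2 = 6.4 MHz.
29.5 MHz mod fs = 3.9 MHz.
3.9 MHz ≤ fs/2 = 6.4 MHz, appears at 3.9 MHz.
13 MHz mod fs = 0.2 MHz.
0.2 MHz ≤ fs/2 = 6.4 MHz, appears at 0.2 MHz.
9.4 MHz > fs/2 = 6.4 MHz, folds to fs − 9.4 MHz = 3.4 MHz.
16.2 MHz mod fs = 3.4 MHz.
3.4 MHz ≤ fs/2 = 6.4 MHz, appears at 3.4 MHz.
18.7 MHz mod fs = 5.9 MHz.
5.9 MHz ≤ fs/2 = 6.4 MHz, appears at 5.9 MHz.
9.4 MHz and 16.2 MHz both map to 3.4 MHz.

3.4 MHz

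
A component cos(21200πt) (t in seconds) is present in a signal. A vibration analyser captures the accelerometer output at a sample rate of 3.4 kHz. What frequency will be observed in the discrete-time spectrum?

0.4 kHz

ω = 21200π rad/s → f = ω/(2π) = 10600 Hz = 10.6 kHz.
10.6 kHz mod fs = 0.4 kHz.
0.4 kHz ≤ fs/2 = 1.7 kHz, appears at 0.4 kHz.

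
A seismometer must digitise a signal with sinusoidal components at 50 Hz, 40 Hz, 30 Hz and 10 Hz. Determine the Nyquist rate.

Highest-frequency component: 50 Hz.
Nyquist rate = 2 × 50 Hz = 100 Hz.

100 Hz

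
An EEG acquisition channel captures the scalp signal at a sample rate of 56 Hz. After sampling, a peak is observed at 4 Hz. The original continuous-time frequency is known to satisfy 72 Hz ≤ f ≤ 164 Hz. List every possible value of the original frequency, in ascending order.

108 Hz, 116 Hz, 164 Hz

Frequencies that alias to 4 Hz are k·fs ± 4 Hz for integer k ≥ 0.
k=0: 4 Hz.
k=1: 52 Hz, 60 Hz.
k=2: 108 Hz, 116 Hz.
k=3: 164 Hz, 172 Hz.
k=4: 220 Hz, 228 Hz.
Within [72 Hz, 164 Hz]: 108 Hz, 116 Hz, 164 Hz.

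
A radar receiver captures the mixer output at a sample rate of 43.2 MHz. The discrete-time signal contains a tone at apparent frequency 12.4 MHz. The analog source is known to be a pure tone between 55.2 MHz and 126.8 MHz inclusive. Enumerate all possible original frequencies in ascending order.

55.6 MHz, 74 MHz, 98.8 MHz, 117.2 MHz

Frequencies that alias to 12.4 MHz are k·fs ± 12.4 MHz for integer k ≥ 0.
k=0: 12.4 MHz.
k=1: 30.8 MHz, 55.6 MHz.
k=2: 74 MHz, 98.8 MHz.
k=3: 117.2 MHz, 142 MHz.
k=4: 160.4 MHz, 185.2 MHz.
Within [55.2 MHz, 126.8 MHz]: 55.6 MHz, 74 MHz, 98.8 MHz, 117.2 MHz.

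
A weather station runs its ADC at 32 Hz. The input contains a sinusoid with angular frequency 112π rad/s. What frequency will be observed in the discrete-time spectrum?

ω = 112π rad/s → f = ω/(2π) = 56 Hz.
56 Hz mod fs = 24 Hz.
24 Hz > fs/2 = 16 Hz, folds to fs − 24 Hz = 8 Hz.

8 Hz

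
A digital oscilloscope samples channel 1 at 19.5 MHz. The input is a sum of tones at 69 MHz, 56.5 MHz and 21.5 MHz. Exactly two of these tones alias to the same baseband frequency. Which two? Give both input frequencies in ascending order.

21.5 MHz, 56.5 MHz

fs/2 = 9.75 MHz.
69 MHz mod fs = 10.5 MHz.
10.5 MHz > fs/2 = 9.75 MHz, folds to fs − 10.5 MHz = 9 MHz.
56.5 MHz mod fs = 17.5 MHz.
17.5 MHz > fs/2 = 9.75 MHz, folds to fs − 17.5 MHz = 2 MHz.
21.5 MHz mod fs = 2 MHz.
2 MHz ≤ fs/2 = 9.75 MHz, appears at 2 MHz.
21.5 MHz and 56.5 MHz both map to 2 MHz.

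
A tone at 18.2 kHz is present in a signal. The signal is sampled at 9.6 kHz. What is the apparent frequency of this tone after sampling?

18.2 kHz mod fs = 8.6 kHz.
8.6 kHz > fs/2 = 4.8 kHz, folds to fs − 8.6 kHz = 1 kHz.

1 kHz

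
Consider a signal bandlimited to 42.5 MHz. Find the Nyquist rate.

Nyquist rate = 2 × 42.5 MHz = 85 MHz.

85 MHz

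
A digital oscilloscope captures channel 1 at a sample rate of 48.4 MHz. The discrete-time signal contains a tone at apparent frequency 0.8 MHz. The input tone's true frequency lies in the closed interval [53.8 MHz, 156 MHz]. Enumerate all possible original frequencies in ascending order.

Frequencies that alias to 0.8 MHz are k·fs ± 0.8 MHz for integer k ≥ 0.
k=0: 0.8 MHz.
k=1: 47.6 MHz, 49.2 MHz.
k=2: 96 MHz, 97.6 MHz.
k=3: 144.4 MHz, 146 MHz.
k=4: 192.8 MHz, 194.4 MHz.
Within [53.8 MHz, 156 MHz]: 96 MHz, 97.6 MHz, 144.4 MHz, 146 MHz.

96 MHz, 97.6 MHz, 144.4 MHz, 146 MHz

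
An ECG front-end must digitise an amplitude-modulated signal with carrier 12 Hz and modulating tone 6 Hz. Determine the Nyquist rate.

36 Hz

AM sidebands sit at fc ± fm = 6 Hz and 18 Hz.
Highest-frequency component: 18 Hz.
Nyquist rate = 2 × 18 Hz = 36 Hz.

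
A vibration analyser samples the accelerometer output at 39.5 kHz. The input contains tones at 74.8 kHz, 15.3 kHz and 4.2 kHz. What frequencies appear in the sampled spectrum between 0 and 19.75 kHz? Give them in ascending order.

fs/2 = 19.75 kHz.
74.8 kHz mod fs = 35.3 kHz.
35.3 kHz > fs/2 = 19.75 kHz, folds to fs − 35.3 kHz = 4.2 kHz.
15.3 kHz ≤ fs/2 = 19.75 kHz, passes unchanged.
4.2 kHz ≤ fs/2 = 19.75 kHz, passes unchanged.
Distinct values: {4.2 kHz, 15.3 kHz}.

4.2 kHz, 15.3 kHz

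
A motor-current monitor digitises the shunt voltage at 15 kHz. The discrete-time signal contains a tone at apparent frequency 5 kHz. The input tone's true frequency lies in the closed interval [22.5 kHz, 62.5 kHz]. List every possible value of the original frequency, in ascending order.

Frequencies that alias to 5 kHz are k·fs ± 5 kHz for integer k ≥ 0.
k=0: 5 kHz.
k=1: 10 kHz, 20 kHz.
k=2: 25 kHz, 35 kHz.
k=3: 40 kHz, 50 kHz.
k=4: 55 kHz, 65 kHz.
k=5: 70 kHz, 80 kHz.
Within [22.5 kHz, 62.5 kHz]: 25 kHz, 35 kHz, 40 kHz, 50 kHz, 55 kHz.

25 kHz, 35 kHz, 40 kHz, 50 kHz, 55 kHz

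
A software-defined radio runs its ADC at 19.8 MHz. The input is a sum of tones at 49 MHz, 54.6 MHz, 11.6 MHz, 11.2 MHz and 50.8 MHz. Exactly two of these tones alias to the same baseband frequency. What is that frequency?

fs/2 = 9.9 MHz.
49 MHz mod fs = 9.4 MHz.
9.4 MHz ≤ fs/2 = 9.9 MHz, appears at 9.4 MHz.
54.6 MHz mod fs = 15 MHz.
15 MHz > fs/2 = 9.9 MHz, folds to fs − 15 MHz = 4.8 MHz.
11.6 MHz > fs/2 = 9.9 MHz, folds to fs − 11.6 MHz = 8.2 MHz.
11.2 MHz > fs/2 = 9.9 MHz, folds to fs − 11.2 MHz = 8.6 MHz.
50.8 MHz mod fs = 11.2 MHz.
11.2 MHz > fs/2 = 9.9 MHz, folds to fs − 11.2 MHz = 8.6 MHz.
11.2 MHz and 50.8 MHz both map to 8.6 MHz.

8.6 MHz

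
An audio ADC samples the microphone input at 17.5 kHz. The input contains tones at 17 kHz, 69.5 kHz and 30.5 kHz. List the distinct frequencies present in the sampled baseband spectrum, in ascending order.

fs/2 = 8.75 kHz.
17 kHz > fs/2 = 8.75 kHz, folds to fs − 17 kHz = 0.5 kHz.
69.5 kHz mod fs = 17 kHz.
17 kHz > fs/2 = 8.75 kHz, folds to fs − 17 kHz = 0.5 kHz.
30.5 kHz mod fs = 13 kHz.
13 kHz > fs/2 = 8.75 kHz, folds to fs − 13 kHz = 4.5 kHz.
Distinct values: {0.5 kHz, 4.5 kHz}.

0.5 kHz, 4.5 kHz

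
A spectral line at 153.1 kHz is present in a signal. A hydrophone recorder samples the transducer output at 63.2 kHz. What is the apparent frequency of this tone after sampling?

153.1 kHz mod fs = 26.7 kHz.
26.7 kHz ≤ fs/2 = 31.6 kHz, appears at 26.7 kHz.

26.7 kHz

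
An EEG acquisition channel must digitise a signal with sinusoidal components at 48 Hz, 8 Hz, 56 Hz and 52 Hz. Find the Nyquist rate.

Highest-frequency component: 56 Hz.
Nyquist rate = 2 × 56 Hz = 112 Hz.

112 Hz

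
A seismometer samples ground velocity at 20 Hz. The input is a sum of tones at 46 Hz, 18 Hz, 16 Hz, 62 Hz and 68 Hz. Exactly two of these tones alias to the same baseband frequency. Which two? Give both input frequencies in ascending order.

18 Hz, 62 Hz

fs/2 = 10 Hz.
46 Hz mod fs = 6 Hz.
6 Hz ≤ fs/2 = 10 Hz, appears at 6 Hz.
18 Hz > fs/2 = 10 Hz, folds to fs − 18 Hz = 2 Hz.
16 Hz > fs/2 = 10 Hz, folds to fs − 16 Hz = 4 Hz.
62 Hz mod fs = 2 Hz.
2 Hz ≤ fs/2 = 10 Hz, appears at 2 Hz.
68 Hz mod fs = 8 Hz.
8 Hz ≤ fs/2 = 10 Hz, appears at 8 Hz.
18 Hz and 62 Hz both map to 2 Hz.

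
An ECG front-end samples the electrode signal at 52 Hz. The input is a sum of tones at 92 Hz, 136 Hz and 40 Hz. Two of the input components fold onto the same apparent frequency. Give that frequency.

fs/2 = 26 Hz.
92 Hz mod fs = 40 Hz.
40 Hz > fs/2 = 26 Hz, folds to fs − 40 Hz = 12 Hz.
136 Hz mod fs = 32 Hz.
32 Hz > fs/2 = 26 Hz, folds to fs − 32 Hz = 20 Hz.
40 Hz > fs/2 = 26 Hz, folds to fs − 40 Hz = 12 Hz.
40 Hz and 92 Hz both map to 12 Hz.

12 Hz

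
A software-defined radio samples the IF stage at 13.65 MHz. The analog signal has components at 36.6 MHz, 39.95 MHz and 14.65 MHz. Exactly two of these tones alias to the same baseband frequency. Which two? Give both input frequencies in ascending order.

fs/2 = 6.825 MHz.
36.6 MHz mod fs = 9.3 MHz.
9.3 MHz > fs/2 = 6.825 MHz, folds to fs − 9.3 MHz = 4.35 MHz.
39.95 MHz mod fs = 12.65 MHz.
12.65 MHz > fs/2 = 6.825 MHz, folds to fs − 12.65 MHz = 1 MHz.
14.65 MHz mod fs = 1 MHz.
1 MHz ≤ fs/2 = 6.825 MHz, appears at 1 MHz.
14.65 MHz and 39.95 MHz both map to 1 MHz.

14.65 MHz, 39.95 MHz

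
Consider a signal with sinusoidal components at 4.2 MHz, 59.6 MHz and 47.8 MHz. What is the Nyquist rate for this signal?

Highest-frequency component: 59.6 MHz.
Nyquist rate = 2 × 59.6 MHz = 119.2 MHz.

119.2 MHz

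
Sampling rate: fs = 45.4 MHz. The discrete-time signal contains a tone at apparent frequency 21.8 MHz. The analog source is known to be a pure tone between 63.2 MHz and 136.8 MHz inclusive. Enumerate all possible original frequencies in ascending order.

Frequencies that alias to 21.8 MHz are k·fs ± 21.8 MHz for integer k ≥ 0.
k=0: 21.8 MHz.
k=1: 23.6 MHz, 67.2 MHz.
k=2: 69 MHz, 112.6 MHz.
k=3: 114.4 MHz, 158 MHz.
k=4: 159.8 MHz, 203.4 MHz.
Within [63.2 MHz, 136.8 MHz]: 67.2 MHz, 69 MHz, 112.6 MHz, 114.4 MHz.

67.2 MHz, 69 MHz, 112.6 MHz, 114.4 MHz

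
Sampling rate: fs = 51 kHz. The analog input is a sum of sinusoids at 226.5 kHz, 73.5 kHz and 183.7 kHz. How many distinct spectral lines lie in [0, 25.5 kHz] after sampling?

2

fs/2 = 25.5 kHz.
226.5 kHz mod fs = 22.5 kHz.
22.5 kHz ≤ fs/2 = 25.5 kHz, appears at 22.5 kHz.
73.5 kHz mod fs = 22.5 kHz.
22.5 kHz ≤ fs/2 = 25.5 kHz, appears at 22.5 kHz.
183.7 kHz mod fs = 30.7 kHz.
30.7 kHz > fs/2 = 25.5 kHz, folds to fs − 30.7 kHz = 20.3 kHz.
Distinct values: {20.3 kHz, 22.5 kHz} → 2.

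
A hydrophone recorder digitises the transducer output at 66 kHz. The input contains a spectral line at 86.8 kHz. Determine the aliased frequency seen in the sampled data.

86.8 kHz mod fs = 20.8 kHz.
20.8 kHz ≤ fs/2 = 33 kHz, appears at 20.8 kHz.

20.8 kHz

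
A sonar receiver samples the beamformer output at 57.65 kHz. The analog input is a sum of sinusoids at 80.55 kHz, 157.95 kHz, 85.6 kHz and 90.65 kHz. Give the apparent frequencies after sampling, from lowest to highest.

fs/2 = 28.825 kHz.
80.55 kHz mod fs = 22.9 kHz.
22.9 kHz ≤ fs/2 = 28.825 kHz, appears at 22.9 kHz.
157.95 kHz mod fs = 42.65 kHz.
42.65 kHz > fs/2 = 28.825 kHz, folds to fs − 42.65 kHz = 15 kHz.
85.6 kHz mod fs = 27.95 kHz.
27.95 kHz ≤ fs/2 = 28.825 kHz, appears at 27.95 kHz.
90.65 kHz mod fs = 33 kHz.
33 kHz > fs/2 = 28.825 kHz, folds to fs − 33 kHz = 24.65 kHz.
Distinct values: {15 kHz, 22.9 kHz, 24.65 kHz, 27.95 kHz}.

15 kHz, 22.9 kHz, 24.65 kHz, 27.95 kHz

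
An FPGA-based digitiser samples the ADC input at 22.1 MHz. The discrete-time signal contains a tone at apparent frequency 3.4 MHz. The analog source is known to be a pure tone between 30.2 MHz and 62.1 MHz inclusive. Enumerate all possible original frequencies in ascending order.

Frequencies that alias to 3.4 MHz are k·fs ± 3.4 MHz for integer k ≥ 0.
k=0: 3.4 MHz.
k=1: 18.7 MHz, 25.5 MHz.
k=2: 40.8 MHz, 47.6 MHz.
k=3: 62.9 MHz, 69.7 MHz.
Within [30.2 MHz, 62.1 MHz]: 40.8 MHz, 47.6 MHz.

40.8 MHz, 47.6 MHz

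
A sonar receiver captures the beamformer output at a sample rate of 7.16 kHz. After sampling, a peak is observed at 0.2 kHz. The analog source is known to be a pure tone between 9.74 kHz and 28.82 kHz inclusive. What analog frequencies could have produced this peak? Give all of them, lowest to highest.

Frequencies that alias to 0.2 kHz are k·fs ± 0.2 kHz for integer k ≥ 0.
k=0: 0.2 kHz.
k=1: 6.96 kHz, 7.36 kHz.
k=2: 14.12 kHz, 14.52 kHz.
k=3: 21.28 kHz, 21.68 kHz.
k=4: 28.44 kHz, 28.84 kHz.
k=5: 35.6 kHz, 36 kHz.
Within [9.74 kHz, 28.82 kHz]: 14.12 kHz, 14.52 kHz, 21.28 kHz, 21.68 kHz, 28.44 kHz.

14.12 kHz, 14.52 kHz, 21.28 kHz, 21.68 kHz, 28.44 kHz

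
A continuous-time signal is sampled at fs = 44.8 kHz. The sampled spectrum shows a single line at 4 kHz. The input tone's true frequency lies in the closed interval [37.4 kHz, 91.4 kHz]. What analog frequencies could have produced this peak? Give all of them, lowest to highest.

Frequencies that alias to 4 kHz are k·fs ± 4 kHz for integer k ≥ 0.
k=0: 4 kHz.
k=1: 40.8 kHz, 48.8 kHz.
k=2: 85.6 kHz, 93.6 kHz.
k=3: 130.4 kHz, 138.4 kHz.
Within [37.4 kHz, 91.4 kHz]: 40.8 kHz, 48.8 kHz, 85.6 kHz.

40.8 kHz, 48.8 kHz, 85.6 kHz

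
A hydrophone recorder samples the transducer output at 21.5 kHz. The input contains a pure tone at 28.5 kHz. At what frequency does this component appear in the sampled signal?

7 kHz

28.5 kHz mod fs = 7 kHz.
7 kHz ≤ fs/2 = 10.75 kHz, appears at 7 kHz.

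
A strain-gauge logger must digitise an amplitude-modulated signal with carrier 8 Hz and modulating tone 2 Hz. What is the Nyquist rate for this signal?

20 Hz

AM sidebands sit at fc ± fm = 6 Hz and 10 Hz.
Highest-frequency component: 10 Hz.
Nyquist rate = 2 × 10 Hz = 20 Hz.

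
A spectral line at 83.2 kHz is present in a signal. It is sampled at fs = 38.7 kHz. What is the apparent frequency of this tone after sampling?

5.8 kHz

83.2 kHz mod fs = 5.8 kHz.
5.8 kHz ≤ fs/2 = 19.35 kHz, appears at 5.8 kHz.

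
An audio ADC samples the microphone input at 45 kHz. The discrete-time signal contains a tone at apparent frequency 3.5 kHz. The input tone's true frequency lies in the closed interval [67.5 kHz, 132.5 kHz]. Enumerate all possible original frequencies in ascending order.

Frequencies that alias to 3.5 kHz are k·fs ± 3.5 kHz for integer k ≥ 0.
k=0: 3.5 kHz.
k=1: 41.5 kHz, 48.5 kHz.
k=2: 86.5 kHz, 93.5 kHz.
k=3: 131.5 kHz, 138.5 kHz.
k=4: 176.5 kHz, 183.5 kHz.
Within [67.5 kHz, 132.5 kHz]: 86.5 kHz, 93.5 kHz, 131.5 kHz.

86.5 kHz, 93.5 kHz, 131.5 kHz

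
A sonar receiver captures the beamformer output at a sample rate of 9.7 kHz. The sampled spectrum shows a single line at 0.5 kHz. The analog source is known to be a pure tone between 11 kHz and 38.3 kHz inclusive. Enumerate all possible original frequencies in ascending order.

18.9 kHz, 19.9 kHz, 28.6 kHz, 29.6 kHz, 38.3 kHz

Frequencies that alias to 0.5 kHz are k·fs ± 0.5 kHz for integer k ≥ 0.
k=0: 0.5 kHz.
k=1: 9.2 kHz, 10.2 kHz.
k=2: 18.9 kHz, 19.9 kHz.
k=3: 28.6 kHz, 29.6 kHz.
k=4: 38.3 kHz, 39.3 kHz.
k=5: 48 kHz, 49 kHz.
Within [11 kHz, 38.3 kHz]: 18.9 kHz, 19.9 kHz, 28.6 kHz, 29.6 kHz, 38.3 kHz.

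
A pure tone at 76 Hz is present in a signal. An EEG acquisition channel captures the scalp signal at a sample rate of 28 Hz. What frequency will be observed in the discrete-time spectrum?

76 Hz mod fs = 20 Hz.
20 Hz > fs/2 = 14 Hz, folds to fs − 20 Hz = 8 Hz.

8 Hz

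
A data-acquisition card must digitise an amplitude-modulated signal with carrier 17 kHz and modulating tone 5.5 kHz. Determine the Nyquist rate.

AM sidebands sit at fc ± fm = 11.5 kHz and 22.5 kHz.
Highest-frequency component: 22.5 kHz.
Nyquist rate = 2 × 22.5 kHz = 45 kHz.

45 kHz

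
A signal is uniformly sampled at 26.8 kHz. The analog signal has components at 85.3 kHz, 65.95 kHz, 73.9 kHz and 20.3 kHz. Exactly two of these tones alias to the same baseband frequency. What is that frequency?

6.5 kHz

fs/2 = 13.4 kHz.
85.3 kHz mod fs = 4.9 kHz.
4.9 kHz ≤ fs/2 = 13.4 kHz, appears at 4.9 kHz.
65.95 kHz mod fs = 12.35 kHz.
12.35 kHz ≤ fs/2 = 13.4 kHz, appears at 12.35 kHz.
73.9 kHz mod fs = 20.3 kHz.
20.3 kHz > fs/2 = 13.4 kHz, folds to fs − 20.3 kHz = 6.5 kHz.
20.3 kHz > fs/2 = 13.4 kHz, folds to fs − 20.3 kHz = 6.5 kHz.
20.3 kHz and 73.9 kHz both map to 6.5 kHz.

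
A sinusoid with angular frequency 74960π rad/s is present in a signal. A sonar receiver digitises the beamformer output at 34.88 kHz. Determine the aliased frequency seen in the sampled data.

2.6 kHz

ω = 74960π rad/s → f = ω/(2π) = 37480 Hz = 37.48 kHz.
37.48 kHz mod fs = 2.6 kHz.
2.6 kHz ≤ fs/2 = 17.44 kHz, appears at 2.6 kHz.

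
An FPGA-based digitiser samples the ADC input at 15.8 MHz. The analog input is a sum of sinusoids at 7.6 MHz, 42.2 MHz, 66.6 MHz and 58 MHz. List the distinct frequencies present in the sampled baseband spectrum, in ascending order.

fs/2 = 7.9 MHz.
7.6 MHz ≤ fs/2 = 7.9 MHz, passes unchanged.
42.2 MHz mod fs = 10.6 MHz.
10.6 MHz > fs/2 = 7.9 MHz, folds to fs − 10.6 MHz = 5.2 MHz.
66.6 MHz mod fs = 3.4 MHz.
3.4 MHz ≤ fs/2 = 7.9 MHz, appears at 3.4 MHz.
58 MHz mod fs = 10.6 MHz.
10.6 MHz > fs/2 = 7.9 MHz, folds to fs − 10.6 MHz = 5.2 MHz.
Distinct values: {3.4 MHz, 5.2 MHz, 7.6 MHz}.

3.4 MHz, 5.2 MHz, 7.6 MHz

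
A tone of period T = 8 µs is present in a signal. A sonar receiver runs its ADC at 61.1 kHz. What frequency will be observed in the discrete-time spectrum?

2.8 kHz

T = 8 µs → f = 1/T = 125 kHz.
125 kHz mod fs = 2.8 kHz.
2.8 kHz ≤ fs/2 = 30.55 kHz, appears at 2.8 kHz.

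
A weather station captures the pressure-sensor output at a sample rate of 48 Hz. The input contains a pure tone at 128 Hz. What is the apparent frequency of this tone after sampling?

128 Hz mod fs = 32 Hz.
32 Hz > fs/2 = 24 Hz, folds to fs − 32 Hz = 16 Hz.

16 Hz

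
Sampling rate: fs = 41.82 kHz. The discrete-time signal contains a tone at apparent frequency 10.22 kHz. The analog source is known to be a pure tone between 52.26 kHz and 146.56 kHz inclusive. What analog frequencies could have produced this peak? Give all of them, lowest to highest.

Frequencies that alias to 10.22 kHz are k·fs ± 10.22 kHz for integer k ≥ 0.
k=0: 10.22 kHz.
k=1: 31.6 kHz, 52.04 kHz.
k=2: 73.42 kHz, 93.86 kHz.
k=3: 115.24 kHz, 135.68 kHz.
k=4: 157.06 kHz, 177.5 kHz.
Within [52.26 kHz, 146.56 kHz]: 73.42 kHz, 93.86 kHz, 115.24 kHz, 135.68 kHz.

73.42 kHz, 93.86 kHz, 115.24 kHz, 135.68 kHz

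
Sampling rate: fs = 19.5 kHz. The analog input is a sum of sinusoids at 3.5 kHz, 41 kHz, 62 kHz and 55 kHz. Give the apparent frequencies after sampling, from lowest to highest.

2 kHz, 3.5 kHz

fs/2 = 9.75 kHz.
3.5 kHz ≤ fs/2 = 9.75 kHz, passes unchanged.
41 kHz mod fs = 2 kHz.
2 kHz ≤ fs/2 = 9.75 kHz, appears at 2 kHz.
62 kHz mod fs = 3.5 kHz.
3.5 kHz ≤ fs/2 = 9.75 kHz, appears at 3.5 kHz.
55 kHz mod fs = 16 kHz.
16 kHz > fs/2 = 9.75 kHz, folds to fs − 16 kHz = 3.5 kHz.
Distinct values: {2 kHz, 3.5 kHz}.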